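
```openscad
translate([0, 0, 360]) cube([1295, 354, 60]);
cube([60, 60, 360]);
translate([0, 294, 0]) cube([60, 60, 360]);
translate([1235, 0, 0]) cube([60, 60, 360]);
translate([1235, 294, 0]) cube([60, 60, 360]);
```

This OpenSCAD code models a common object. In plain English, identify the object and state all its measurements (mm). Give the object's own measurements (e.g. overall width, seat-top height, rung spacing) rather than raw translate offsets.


A bench: a 1295×354 mm seat slab, 60 mm thick, top at z = 420 mm, on four 60×60 mm square legs flush with the seat corners and standing on z = 0.


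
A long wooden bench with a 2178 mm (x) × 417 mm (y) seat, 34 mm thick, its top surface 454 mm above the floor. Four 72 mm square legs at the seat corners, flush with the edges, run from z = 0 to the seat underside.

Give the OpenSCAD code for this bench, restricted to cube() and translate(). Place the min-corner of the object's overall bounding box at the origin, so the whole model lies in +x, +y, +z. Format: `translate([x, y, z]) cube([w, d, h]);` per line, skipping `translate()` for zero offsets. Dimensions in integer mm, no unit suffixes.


translate([0, 0, 420]) cube([2178, 417, 34]);
cube([72, 72, 420]);
translate([0, 345, 0]) cube([72, 72, 420]);
translate([2106, 0, 0]) cube([72, 72, 420]);
translate([2106, 345, 0]) cube([72, 72, 420]);


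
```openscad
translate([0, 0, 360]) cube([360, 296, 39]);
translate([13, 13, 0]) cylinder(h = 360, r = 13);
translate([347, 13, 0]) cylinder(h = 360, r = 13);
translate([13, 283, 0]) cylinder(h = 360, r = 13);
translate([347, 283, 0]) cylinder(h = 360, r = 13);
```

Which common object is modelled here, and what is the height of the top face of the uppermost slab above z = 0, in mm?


A stool. The seat height is 399 mm.

A 360×296×39 slab at z = 360 on four corner cylinders — a stool. The seat top is 360 + 39 = 399 mm.


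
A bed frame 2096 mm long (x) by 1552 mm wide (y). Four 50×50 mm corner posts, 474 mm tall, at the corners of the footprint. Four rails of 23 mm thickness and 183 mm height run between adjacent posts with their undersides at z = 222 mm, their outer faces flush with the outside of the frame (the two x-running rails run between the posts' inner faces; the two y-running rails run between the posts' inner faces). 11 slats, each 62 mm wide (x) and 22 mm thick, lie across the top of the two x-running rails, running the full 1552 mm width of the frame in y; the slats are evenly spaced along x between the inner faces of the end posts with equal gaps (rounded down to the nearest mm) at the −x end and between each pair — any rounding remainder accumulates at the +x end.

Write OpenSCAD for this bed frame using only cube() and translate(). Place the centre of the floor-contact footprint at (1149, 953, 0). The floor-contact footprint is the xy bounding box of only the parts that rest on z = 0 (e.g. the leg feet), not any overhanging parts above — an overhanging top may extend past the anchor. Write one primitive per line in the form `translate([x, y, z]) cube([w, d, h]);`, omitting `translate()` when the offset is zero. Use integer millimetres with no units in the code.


// slat z = rail_z + rail_h = 222 + 183 = 405
// slat gap = ⌊(1996 − 11·62) / 12⌋ = 109
translate([101, 177, 0]) cube([50, 50, 474]);
translate([101, 1679, 0]) cube([50, 50, 474]);
translate([2147, 177, 0]) cube([50, 50, 474]);
translate([2147, 1679, 0]) cube([50, 50, 474]);
translate([151, 177, 222]) cube([1996, 23, 183]);
translate([151, 1706, 222]) cube([1996, 23, 183]);
translate([101, 227, 222]) cube([23, 1452, 183]);
translate([2174, 227, 222]) cube([23, 1452, 183]);
translate([260, 177, 405]) cube([62, 1552, 22]);
translate([431, 177, 405]) cube([62, 1552, 22]);
translate([602, 177, 405]) cube([62, 1552, 22]);
translate([773, 177, 405]) cube([62, 1552, 22]);
translate([944, 177, 405]) cube([62, 1552, 22]);
translate([1115, 177, 405]) cube([62, 1552, 22]);
translate([1286, 177, 405]) cube([62, 1552, 22]);
translate([1457, 177, 405]) cube([62, 1552, 22]);
translate([1628, 177, 405]) cube([62, 1552, 22]);
translate([1799, 177, 405]) cube([62, 1552, 22]);
translate([1970, 177, 405]) cube([62, 1552, 22]);


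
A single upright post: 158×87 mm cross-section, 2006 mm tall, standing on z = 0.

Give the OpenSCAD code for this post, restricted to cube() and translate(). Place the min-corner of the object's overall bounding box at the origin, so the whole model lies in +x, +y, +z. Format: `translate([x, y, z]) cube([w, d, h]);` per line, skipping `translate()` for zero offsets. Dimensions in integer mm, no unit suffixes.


cube([158, 87, 2006]);


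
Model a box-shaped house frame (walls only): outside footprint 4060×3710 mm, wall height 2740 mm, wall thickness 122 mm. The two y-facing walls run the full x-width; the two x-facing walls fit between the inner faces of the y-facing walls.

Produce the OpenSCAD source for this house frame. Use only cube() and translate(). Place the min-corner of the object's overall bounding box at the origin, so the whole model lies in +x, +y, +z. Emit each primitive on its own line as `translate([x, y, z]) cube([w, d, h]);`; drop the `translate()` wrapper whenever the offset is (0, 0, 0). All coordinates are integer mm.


cube([4060, 122, 2740]);
translate([0, 3588, 0]) cube([4060, 122, 2740]);
translate([0, 122, 0]) cube([122, 3466, 2740]);
translate([3938, 122, 0]) cube([122, 3466, 2740]);


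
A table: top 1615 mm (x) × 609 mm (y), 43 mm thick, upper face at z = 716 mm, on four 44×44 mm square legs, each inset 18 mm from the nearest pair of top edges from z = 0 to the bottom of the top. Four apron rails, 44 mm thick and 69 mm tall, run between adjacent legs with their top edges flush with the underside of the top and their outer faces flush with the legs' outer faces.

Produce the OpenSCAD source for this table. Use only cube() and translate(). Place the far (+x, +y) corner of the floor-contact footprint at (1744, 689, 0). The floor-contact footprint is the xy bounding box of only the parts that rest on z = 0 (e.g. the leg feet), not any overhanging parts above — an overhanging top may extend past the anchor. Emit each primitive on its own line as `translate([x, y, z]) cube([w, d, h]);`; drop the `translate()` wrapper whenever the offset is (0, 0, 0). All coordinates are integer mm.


translate([147, 98, 673]) cube([1615, 609, 43]);
translate([165, 116, 0]) cube([44, 44, 673]);
translate([1700, 116, 0]) cube([44, 44, 673]);
translate([165, 645, 0]) cube([44, 44, 673]);
translate([1700, 645, 0]) cube([44, 44, 673]);
translate([209, 116, 604]) cube([1491, 44, 69]);
translate([209, 645, 604]) cube([1491, 44, 69]);
translate([165, 160, 604]) cube([44, 485, 69]);
translate([1700, 160, 604]) cube([44, 485, 69]);


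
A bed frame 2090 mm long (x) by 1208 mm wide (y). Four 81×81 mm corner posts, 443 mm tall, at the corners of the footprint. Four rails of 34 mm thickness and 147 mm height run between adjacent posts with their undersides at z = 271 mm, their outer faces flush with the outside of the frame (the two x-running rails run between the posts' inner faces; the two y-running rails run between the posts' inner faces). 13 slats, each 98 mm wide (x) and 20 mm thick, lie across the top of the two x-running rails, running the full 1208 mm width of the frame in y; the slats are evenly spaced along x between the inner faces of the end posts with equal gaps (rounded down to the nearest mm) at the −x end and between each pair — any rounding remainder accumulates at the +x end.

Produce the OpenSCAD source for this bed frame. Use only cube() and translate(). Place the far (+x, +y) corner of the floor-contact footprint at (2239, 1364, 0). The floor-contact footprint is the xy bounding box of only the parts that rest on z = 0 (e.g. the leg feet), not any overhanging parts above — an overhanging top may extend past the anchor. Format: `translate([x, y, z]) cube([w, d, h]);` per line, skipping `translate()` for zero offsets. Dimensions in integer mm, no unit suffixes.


translate([149, 156, 0]) cube([81, 81, 443]);
translate([149, 1283, 0]) cube([81, 81, 443]);
translate([2158, 156, 0]) cube([81, 81, 443]);
translate([2158, 1283, 0]) cube([81, 81, 443]);
translate([230, 156, 271]) cube([1928, 34, 147]);
translate([230, 1330, 271]) cube([1928, 34, 147]);
translate([149, 237, 271]) cube([34, 1046, 147]);
translate([2205, 237, 271]) cube([34, 1046, 147]);
translate([276, 156, 418]) cube([98, 1208, 20]);
translate([420, 156, 418]) cube([98, 1208, 20]);
translate([564, 156, 418]) cube([98, 1208, 20]);
translate([708, 156, 418]) cube([98, 1208, 20]);
translate([852, 156, 418]) cube([98, 1208, 20]);
translate([996, 156, 418]) cube([98, 1208, 20]);
translate([1140, 156, 418]) cube([98, 1208, 20]);
translate([1284, 156, 418]) cube([98, 1208, 20]);
translate([1428, 156, 418]) cube([98, 1208, 20]);
translate([1572, 156, 418]) cube([98, 1208, 20]);
translate([1716, 156, 418]) cube([98, 1208, 20]);
translate([1860, 156, 418]) cube([98, 1208, 20]);
translate([2004, 156, 418]) cube([98, 1208, 20]);


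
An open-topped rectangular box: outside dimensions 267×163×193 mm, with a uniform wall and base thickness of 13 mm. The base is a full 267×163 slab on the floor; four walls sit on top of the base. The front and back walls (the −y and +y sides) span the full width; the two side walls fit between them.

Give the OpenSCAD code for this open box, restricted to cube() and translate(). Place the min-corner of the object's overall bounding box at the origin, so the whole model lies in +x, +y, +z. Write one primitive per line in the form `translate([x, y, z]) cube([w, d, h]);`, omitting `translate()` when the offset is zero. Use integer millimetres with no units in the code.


cube([267, 163, 13]);
translate([0, 0, 13]) cube([267, 13, 180]);
translate([0, 150, 13]) cube([267, 13, 180]);
translate([0, 13, 13]) cube([13, 137, 180]);
translate([254, 13, 13]) cube([13, 137, 180]);


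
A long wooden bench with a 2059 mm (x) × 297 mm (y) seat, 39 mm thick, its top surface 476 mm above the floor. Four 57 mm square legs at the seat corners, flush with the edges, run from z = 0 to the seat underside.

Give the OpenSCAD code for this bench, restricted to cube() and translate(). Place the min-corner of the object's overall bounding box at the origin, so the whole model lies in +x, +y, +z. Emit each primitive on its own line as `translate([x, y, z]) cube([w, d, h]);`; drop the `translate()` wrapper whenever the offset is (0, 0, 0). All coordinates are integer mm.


translate([0, 0, 437]) cube([2059, 297, 39]);
cube([57, 57, 437]);
translate([0, 240, 0]) cube([57, 57, 437]);
translate([2002, 0, 0]) cube([57, 57, 437]);
translate([2002, 240, 0]) cube([57, 57, 437]);


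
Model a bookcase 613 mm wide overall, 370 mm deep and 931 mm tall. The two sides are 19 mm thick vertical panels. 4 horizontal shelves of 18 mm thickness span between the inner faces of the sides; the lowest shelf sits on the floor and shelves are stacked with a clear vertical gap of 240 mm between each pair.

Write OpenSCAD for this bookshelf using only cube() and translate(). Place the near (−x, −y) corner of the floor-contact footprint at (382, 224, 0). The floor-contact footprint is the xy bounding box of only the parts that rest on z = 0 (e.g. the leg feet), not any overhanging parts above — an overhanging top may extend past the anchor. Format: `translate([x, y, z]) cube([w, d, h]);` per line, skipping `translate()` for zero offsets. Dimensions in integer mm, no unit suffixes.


translate([382, 224, 0]) cube([19, 370, 931]);
translate([976, 224, 0]) cube([19, 370, 931]);
translate([401, 224, 0]) cube([575, 370, 18]);
translate([401, 224, 258]) cube([575, 370, 18]);
translate([401, 224, 516]) cube([575, 370, 18]);
translate([401, 224, 774]) cube([575, 370, 18]);


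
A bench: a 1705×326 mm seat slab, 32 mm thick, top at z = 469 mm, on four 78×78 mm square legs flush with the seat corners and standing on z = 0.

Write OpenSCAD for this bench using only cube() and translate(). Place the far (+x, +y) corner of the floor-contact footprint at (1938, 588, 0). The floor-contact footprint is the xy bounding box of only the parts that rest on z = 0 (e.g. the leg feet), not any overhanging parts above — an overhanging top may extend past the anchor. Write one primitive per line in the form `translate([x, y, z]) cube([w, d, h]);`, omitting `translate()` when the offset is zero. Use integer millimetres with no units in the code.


translate([233, 262, 437]) cube([1705, 326, 32]);
translate([233, 262, 0]) cube([78, 78, 437]);
translate([233, 510, 0]) cube([78, 78, 437]);
translate([1860, 262, 0]) cube([78, 78, 437]);
translate([1860, 510, 0]) cube([78, 78, 437]);


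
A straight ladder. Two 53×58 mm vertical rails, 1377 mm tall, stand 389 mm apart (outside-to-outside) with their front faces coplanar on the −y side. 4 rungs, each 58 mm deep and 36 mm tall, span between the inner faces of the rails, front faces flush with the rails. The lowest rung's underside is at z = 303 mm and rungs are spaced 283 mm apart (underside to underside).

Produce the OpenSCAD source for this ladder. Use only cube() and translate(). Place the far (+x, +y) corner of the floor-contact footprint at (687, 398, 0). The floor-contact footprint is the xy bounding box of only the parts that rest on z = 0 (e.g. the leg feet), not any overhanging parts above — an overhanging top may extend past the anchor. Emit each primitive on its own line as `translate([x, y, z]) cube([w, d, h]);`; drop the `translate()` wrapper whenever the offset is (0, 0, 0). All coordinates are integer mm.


// rung span = 389 - 2*53 = 283
// rung[k] z = 303 + k*283
translate([298, 340, 0]) cube([53, 58, 1377]);
translate([634, 340, 0]) cube([53, 58, 1377]);
translate([351, 340, 303]) cube([283, 58, 36]);
translate([351, 340, 586]) cube([283, 58, 36]);
translate([351, 340, 869]) cube([283, 58, 36]);
translate([351, 340, 1152]) cube([283, 58, 36]);


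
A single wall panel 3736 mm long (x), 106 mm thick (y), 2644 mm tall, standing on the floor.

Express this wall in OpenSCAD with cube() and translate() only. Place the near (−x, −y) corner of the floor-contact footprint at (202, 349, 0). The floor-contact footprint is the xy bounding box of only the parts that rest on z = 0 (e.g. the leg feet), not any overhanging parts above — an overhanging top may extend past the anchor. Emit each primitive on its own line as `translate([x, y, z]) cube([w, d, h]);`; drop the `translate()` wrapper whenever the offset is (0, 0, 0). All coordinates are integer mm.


translate([202, 349, 0]) cube([3736, 106, 2644]);


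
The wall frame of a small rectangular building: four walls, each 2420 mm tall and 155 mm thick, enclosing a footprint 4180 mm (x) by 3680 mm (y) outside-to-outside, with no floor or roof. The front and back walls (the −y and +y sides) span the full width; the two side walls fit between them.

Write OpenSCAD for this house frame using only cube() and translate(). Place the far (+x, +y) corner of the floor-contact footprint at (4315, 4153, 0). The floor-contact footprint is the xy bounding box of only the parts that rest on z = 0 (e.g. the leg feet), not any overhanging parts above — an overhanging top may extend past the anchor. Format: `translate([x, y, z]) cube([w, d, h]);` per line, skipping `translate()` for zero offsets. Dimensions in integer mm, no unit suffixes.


translate([135, 473, 0]) cube([4180, 155, 2420]);
translate([135, 3998, 0]) cube([4180, 155, 2420]);
translate([135, 628, 0]) cube([155, 3370, 2420]);
translate([4160, 628, 0]) cube([155, 3370, 2420]);


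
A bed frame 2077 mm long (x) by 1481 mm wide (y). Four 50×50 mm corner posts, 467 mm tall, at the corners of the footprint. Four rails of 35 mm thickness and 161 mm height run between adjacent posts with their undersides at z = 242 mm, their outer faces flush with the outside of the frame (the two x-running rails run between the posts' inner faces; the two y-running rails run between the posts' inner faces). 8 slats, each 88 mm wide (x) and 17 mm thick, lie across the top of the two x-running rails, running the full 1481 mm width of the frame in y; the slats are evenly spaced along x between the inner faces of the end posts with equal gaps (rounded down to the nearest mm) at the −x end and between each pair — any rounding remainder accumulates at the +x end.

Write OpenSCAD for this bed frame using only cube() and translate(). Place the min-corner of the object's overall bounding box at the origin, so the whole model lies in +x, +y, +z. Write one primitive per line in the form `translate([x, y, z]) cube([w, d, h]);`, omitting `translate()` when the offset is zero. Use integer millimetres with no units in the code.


cube([50, 50, 467]);
translate([0, 1431, 0]) cube([50, 50, 467]);
translate([2027, 0, 0]) cube([50, 50, 467]);
translate([2027, 1431, 0]) cube([50, 50, 467]);
translate([50, 0, 242]) cube([1977, 35, 161]);
translate([50, 1446, 242]) cube([1977, 35, 161]);
translate([0, 50, 242]) cube([35, 1381, 161]);
translate([2042, 50, 242]) cube([35, 1381, 161]);
translate([191, 0, 403]) cube([88, 1481, 17]);
translate([420, 0, 403]) cube([88, 1481, 17]);
translate([649, 0, 403]) cube([88, 1481, 17]);
translate([878, 0, 403]) cube([88, 1481, 17]);
translate([1107, 0, 403]) cube([88, 1481, 17]);
translate([1336, 0, 403]) cube([88, 1481, 17]);
translate([1565, 0, 403]) cube([88, 1481, 17]);
translate([1794, 0, 403]) cube([88, 1481, 17]);


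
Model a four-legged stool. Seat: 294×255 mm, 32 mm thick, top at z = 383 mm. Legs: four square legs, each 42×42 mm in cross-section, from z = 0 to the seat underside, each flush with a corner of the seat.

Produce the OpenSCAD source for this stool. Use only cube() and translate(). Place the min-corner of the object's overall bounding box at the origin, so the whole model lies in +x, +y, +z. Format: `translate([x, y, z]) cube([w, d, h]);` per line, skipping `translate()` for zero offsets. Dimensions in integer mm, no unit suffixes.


translate([0, 0, 351]) cube([294, 255, 32]);
cube([42, 42, 351]);
translate([252, 0, 0]) cube([42, 42, 351]);
translate([0, 213, 0]) cube([42, 42, 351]);
translate([252, 213, 0]) cube([42, 42, 351]);


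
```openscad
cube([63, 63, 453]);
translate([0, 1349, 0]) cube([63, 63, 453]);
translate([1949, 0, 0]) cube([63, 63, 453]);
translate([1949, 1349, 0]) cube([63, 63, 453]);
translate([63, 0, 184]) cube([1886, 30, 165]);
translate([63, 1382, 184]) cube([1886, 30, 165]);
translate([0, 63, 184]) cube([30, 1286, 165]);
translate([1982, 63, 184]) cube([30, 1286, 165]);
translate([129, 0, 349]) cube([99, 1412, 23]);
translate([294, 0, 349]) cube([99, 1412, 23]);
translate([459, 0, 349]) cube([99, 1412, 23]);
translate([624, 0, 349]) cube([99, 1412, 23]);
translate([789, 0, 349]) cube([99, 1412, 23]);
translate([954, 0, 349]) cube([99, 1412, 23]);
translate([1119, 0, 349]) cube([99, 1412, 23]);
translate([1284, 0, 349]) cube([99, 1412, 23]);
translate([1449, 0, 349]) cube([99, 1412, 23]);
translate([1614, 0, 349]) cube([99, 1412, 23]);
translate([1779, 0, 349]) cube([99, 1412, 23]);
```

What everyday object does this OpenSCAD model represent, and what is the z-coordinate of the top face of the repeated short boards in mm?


A bed frame. The slat-top height is 372 mm.

Four posts, four rails, and a row of slats — a bed frame. Slats sit on the rails at z = 184 + 165 = 349; with slat thickness 23, the top is 372 mm.


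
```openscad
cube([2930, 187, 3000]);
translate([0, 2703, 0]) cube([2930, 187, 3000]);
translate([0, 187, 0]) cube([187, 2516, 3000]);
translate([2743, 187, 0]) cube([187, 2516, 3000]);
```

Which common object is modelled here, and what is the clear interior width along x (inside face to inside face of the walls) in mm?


A house (or room) frame. The interior width is 2556 mm.

Four 3000 mm walls enclosing a rectangle with no floor or roof — a room or house frame. Outside width is 2930 mm and wall thickness is 187 mm, so the interior width is 2930 − 2 × 187 = 2556 mm.


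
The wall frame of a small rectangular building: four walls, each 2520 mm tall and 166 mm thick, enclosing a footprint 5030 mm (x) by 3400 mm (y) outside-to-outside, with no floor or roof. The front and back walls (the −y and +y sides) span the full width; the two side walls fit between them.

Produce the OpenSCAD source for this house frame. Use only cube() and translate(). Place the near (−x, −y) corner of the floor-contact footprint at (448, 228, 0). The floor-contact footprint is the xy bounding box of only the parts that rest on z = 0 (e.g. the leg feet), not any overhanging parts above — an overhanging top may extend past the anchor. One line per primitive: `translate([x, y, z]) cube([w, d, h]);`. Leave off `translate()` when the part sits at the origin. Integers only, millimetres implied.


translate([448, 228, 0]) cube([5030, 166, 2520]);
translate([448, 3462, 0]) cube([5030, 166, 2520]);
translate([448, 394, 0]) cube([166, 3068, 2520]);
translate([5312, 394, 0]) cube([166, 3068, 2520]);


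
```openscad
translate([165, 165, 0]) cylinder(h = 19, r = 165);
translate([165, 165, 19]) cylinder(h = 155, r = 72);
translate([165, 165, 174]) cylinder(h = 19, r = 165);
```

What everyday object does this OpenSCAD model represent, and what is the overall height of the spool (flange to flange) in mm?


A spool. The overall height is 193 mm.

Three coaxial cylinders, large–small–large — a spool. Two 19 mm flanges and a 155 mm core give 19 + 155 + 19 = 193 mm.


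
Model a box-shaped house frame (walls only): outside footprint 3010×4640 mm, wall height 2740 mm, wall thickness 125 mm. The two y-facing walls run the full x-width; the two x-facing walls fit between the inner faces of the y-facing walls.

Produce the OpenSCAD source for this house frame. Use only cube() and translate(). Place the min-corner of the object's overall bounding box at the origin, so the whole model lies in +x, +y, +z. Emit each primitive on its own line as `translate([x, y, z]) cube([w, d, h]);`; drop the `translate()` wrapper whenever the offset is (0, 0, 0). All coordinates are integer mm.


cube([3010, 125, 2740]);
translate([0, 4515, 0]) cube([3010, 125, 2740]);
translate([0, 125, 0]) cube([125, 4390, 2740]);
translate([2885, 125, 0]) cube([125, 4390, 2740]);


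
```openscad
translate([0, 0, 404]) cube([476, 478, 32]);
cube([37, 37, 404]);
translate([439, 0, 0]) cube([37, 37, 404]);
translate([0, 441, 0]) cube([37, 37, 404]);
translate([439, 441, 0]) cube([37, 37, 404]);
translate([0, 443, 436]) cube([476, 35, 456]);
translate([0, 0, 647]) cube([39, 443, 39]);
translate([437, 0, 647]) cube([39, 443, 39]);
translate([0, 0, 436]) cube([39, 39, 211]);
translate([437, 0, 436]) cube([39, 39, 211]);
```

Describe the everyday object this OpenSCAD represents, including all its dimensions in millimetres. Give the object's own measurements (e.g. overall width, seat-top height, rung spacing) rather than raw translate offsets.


A chair. The seat is a 476×478×32 mm slab with its top at z = 436 mm, on four 37×37 mm corner legs (flush with the seat edges, standing on z = 0). A flat backrest 35 mm thick, 456 mm tall, spans the full seat width and rises from the seat top along its +y edge, rear face flush with the rear of the seat. Two armrests of 39×39 mm section run along each side from the seat's front edge to the front of the backrest, top faces 250 mm above the seat top and outer faces flush with the seat's x-edges; a 39×39 mm post under the front of each armrest stands on the seat at the front corner.


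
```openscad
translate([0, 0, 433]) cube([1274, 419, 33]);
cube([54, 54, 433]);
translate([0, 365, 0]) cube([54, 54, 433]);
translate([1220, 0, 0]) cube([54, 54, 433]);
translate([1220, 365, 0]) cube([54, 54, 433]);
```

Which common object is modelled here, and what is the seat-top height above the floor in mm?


A bench. The seat-top height is 466 mm.

A long slab on four corner posts — a bench. The slab sits at z = 433 with thickness 33, so the top is 433 + 33 = 466 mm.


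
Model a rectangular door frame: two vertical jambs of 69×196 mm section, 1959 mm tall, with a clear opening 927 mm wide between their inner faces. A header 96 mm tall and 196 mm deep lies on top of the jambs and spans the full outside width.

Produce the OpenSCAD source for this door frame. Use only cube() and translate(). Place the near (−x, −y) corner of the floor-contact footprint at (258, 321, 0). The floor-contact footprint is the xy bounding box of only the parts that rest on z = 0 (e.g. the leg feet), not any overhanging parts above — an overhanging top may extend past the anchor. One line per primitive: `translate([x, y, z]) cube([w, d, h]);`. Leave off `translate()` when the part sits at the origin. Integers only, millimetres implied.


translate([258, 321, 0]) cube([69, 196, 1959]);
translate([1254, 321, 0]) cube([69, 196, 1959]);
translate([258, 321, 1959]) cube([1065, 196, 96]);


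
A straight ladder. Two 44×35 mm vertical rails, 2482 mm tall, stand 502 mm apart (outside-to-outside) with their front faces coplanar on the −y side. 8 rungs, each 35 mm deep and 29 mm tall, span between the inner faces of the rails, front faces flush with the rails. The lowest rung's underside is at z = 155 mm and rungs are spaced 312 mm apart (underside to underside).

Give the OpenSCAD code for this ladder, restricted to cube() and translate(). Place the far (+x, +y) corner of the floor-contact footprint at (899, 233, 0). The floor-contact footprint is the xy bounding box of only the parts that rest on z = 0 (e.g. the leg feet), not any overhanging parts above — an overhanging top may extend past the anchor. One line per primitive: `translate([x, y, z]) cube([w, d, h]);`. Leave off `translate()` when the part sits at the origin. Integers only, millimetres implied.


translate([397, 198, 0]) cube([44, 35, 2482]);
translate([855, 198, 0]) cube([44, 35, 2482]);
translate([441, 198, 155]) cube([414, 35, 29]);
translate([441, 198, 467]) cube([414, 35, 29]);
translate([441, 198, 779]) cube([414, 35, 29]);
translate([441, 198, 1091]) cube([414, 35, 29]);
translate([441, 198, 1403]) cube([414, 35, 29]);
translate([441, 198, 1715]) cube([414, 35, 29]);
translate([441, 198, 2027]) cube([414, 35, 29]);
translate([441, 198, 2339]) cube([414, 35, 29]);


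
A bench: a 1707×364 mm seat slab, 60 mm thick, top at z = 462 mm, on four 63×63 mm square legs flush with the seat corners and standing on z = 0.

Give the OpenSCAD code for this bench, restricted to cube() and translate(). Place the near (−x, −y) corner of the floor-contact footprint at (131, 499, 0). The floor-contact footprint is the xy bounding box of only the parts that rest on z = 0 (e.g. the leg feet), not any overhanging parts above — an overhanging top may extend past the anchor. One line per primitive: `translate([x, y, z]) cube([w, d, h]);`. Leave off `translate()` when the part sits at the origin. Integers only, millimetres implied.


translate([131, 499, 402]) cube([1707, 364, 60]);
translate([131, 499, 0]) cube([63, 63, 402]);
translate([131, 800, 0]) cube([63, 63, 402]);
translate([1775, 499, 0]) cube([63, 63, 402]);
translate([1775, 800, 0]) cube([63, 63, 402]);


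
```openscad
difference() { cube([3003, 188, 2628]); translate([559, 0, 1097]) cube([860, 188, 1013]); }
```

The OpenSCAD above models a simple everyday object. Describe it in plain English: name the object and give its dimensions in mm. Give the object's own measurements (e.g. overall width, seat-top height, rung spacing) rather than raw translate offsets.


A wall 3003 mm long (x), 188 mm thick (y), 2628 mm tall, with a rectangular window opening cut through it. The opening is 860 mm wide and 1013 mm tall; its sill is at z = 1097 mm and its near (−x) edge is 559 mm from the wall's −x end. The opening passes through the full wall thickness.


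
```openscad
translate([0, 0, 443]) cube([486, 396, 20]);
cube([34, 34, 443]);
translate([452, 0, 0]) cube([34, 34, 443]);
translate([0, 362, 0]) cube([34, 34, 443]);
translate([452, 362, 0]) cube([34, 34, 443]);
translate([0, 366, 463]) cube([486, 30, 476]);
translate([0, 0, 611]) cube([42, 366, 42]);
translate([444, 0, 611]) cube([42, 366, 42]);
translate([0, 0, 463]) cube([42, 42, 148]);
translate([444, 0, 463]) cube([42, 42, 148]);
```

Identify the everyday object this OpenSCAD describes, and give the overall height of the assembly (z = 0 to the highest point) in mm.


A chair. The overall height is 939 mm.

A slab on four corner posts with a tall panel at the back — a chair. The seat slab sits at z = 443 with thickness 20, and the 476 mm backrest starts at the seat top, so the overall height is 443 + 20 + 476 = 939 mm.


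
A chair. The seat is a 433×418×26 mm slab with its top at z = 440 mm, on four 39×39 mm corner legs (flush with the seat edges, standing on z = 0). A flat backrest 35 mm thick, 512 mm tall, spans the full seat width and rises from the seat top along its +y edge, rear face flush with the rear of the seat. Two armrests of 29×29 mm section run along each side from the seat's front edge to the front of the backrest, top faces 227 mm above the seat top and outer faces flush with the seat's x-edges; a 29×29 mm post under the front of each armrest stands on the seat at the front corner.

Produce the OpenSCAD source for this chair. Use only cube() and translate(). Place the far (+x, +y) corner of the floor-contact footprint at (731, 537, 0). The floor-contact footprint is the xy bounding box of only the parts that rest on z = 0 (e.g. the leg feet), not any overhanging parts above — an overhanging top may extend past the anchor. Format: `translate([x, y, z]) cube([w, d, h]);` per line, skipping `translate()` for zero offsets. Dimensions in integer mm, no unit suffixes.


translate([298, 119, 414]) cube([433, 418, 26]);
translate([298, 119, 0]) cube([39, 39, 414]);
translate([692, 119, 0]) cube([39, 39, 414]);
translate([298, 498, 0]) cube([39, 39, 414]);
translate([692, 498, 0]) cube([39, 39, 414]);
translate([298, 502, 440]) cube([433, 35, 512]);
translate([298, 119, 638]) cube([29, 383, 29]);
translate([702, 119, 638]) cube([29, 383, 29]);
translate([298, 119, 440]) cube([29, 29, 198]);
translate([702, 119, 440]) cube([29, 29, 198]);


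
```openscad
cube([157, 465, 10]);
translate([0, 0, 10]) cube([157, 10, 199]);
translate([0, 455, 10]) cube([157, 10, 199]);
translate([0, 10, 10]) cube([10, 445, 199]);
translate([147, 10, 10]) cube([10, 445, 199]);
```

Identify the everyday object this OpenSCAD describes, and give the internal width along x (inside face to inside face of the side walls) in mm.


An open box. The internal width is 137 mm.

A 157×465 base slab with four walls standing on it — an open box. The base is 157 mm wide and the walls are 10 mm thick, so the internal width is 157 − 2 × 10 = 137 mm.


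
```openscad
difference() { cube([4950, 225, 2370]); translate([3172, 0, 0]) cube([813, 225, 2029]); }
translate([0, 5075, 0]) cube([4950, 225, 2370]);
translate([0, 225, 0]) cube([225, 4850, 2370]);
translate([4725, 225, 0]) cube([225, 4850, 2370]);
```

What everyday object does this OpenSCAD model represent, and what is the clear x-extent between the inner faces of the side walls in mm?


A single room. The interior width is 4500 mm.

Four walls enclosing a rectangle with a door in the front wall — a room. Outside width 4950 minus two 225 mm walls gives 4500 mm.


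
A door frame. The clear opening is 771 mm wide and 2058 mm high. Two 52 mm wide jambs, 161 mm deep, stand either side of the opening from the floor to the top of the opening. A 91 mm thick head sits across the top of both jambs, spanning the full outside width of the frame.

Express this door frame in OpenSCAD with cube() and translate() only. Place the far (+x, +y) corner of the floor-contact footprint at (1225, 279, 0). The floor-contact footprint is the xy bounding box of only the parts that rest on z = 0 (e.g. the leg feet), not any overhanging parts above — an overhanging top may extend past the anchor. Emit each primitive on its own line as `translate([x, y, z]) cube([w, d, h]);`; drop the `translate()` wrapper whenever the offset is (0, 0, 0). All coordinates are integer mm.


translate([350, 118, 0]) cube([52, 161, 2058]);
translate([1173, 118, 0]) cube([52, 161, 2058]);
translate([350, 118, 2058]) cube([875, 161, 91]);


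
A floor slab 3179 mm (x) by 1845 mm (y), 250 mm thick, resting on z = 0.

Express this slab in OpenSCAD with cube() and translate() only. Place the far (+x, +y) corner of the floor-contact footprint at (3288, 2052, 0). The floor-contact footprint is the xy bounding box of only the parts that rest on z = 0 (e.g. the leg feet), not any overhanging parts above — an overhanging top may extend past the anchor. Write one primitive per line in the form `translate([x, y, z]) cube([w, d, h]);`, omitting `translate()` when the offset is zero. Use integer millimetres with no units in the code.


translate([109, 207, 0]) cube([3179, 1845, 250]);


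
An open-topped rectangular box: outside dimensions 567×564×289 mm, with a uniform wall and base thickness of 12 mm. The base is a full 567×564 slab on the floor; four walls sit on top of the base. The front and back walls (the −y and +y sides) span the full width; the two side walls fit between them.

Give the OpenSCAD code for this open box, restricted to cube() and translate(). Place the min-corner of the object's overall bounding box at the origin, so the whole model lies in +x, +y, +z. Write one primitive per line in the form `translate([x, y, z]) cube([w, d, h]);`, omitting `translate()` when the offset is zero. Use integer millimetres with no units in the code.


cube([567, 564, 12]);
translate([0, 0, 12]) cube([567, 12, 277]);
translate([0, 552, 12]) cube([567, 12, 277]);
translate([0, 12, 12]) cube([12, 540, 277]);
translate([555, 12, 12]) cube([12, 540, 277]);


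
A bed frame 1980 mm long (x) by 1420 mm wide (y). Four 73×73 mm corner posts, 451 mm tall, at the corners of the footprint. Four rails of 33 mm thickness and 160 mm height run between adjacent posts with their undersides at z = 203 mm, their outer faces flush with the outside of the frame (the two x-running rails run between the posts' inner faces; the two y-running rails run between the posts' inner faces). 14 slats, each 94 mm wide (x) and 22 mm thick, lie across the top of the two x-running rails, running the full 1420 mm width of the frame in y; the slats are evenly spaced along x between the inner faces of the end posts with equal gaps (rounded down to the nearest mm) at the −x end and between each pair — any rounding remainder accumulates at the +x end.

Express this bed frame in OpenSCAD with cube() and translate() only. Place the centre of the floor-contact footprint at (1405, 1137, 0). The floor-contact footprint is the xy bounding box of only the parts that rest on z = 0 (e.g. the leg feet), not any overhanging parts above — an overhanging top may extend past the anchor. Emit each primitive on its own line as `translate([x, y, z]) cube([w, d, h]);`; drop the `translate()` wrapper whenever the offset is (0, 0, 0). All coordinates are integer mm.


// slat z = rail_z + rail_h = 203 + 160 = 363
// slat gap = ⌊(1834 − 14·94) / 15⌋ = 34
translate([415, 427, 0]) cube([73, 73, 451]);
translate([415, 1774, 0]) cube([73, 73, 451]);
translate([2322, 427, 0]) cube([73, 73, 451]);
translate([2322, 1774, 0]) cube([73, 73, 451]);
translate([488, 427, 203]) cube([1834, 33, 160]);
translate([488, 1814, 203]) cube([1834, 33, 160]);
translate([415, 500, 203]) cube([33, 1274, 160]);
translate([2362, 500, 203]) cube([33, 1274, 160]);
translate([522, 427, 363]) cube([94, 1420, 22]);
translate([650, 427, 363]) cube([94, 1420, 22]);
translate([778, 427, 363]) cube([94, 1420, 22]);
translate([906, 427, 363]) cube([94, 1420, 22]);
translate([1034, 427, 363]) cube([94, 1420, 22]);
translate([1162, 427, 363]) cube([94, 1420, 22]);
translate([1290, 427, 363]) cube([94, 1420, 22]);
translate([1418, 427, 363]) cube([94, 1420, 22]);
translate([1546, 427, 363]) cube([94, 1420, 22]);
translate([1674, 427, 363]) cube([94, 1420, 22]);
translate([1802, 427, 363]) cube([94, 1420, 22]);
translate([1930, 427, 363]) cube([94, 1420, 22]);
translate([2058, 427, 363]) cube([94, 1420, 22]);
translate([2186, 427, 363]) cube([94, 1420, 22]);


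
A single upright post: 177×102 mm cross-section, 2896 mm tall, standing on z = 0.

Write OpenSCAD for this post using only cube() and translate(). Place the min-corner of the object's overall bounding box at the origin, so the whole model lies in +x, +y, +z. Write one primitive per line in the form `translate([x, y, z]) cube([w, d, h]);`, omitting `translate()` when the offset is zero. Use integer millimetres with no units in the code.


cube([177, 102, 2896]);


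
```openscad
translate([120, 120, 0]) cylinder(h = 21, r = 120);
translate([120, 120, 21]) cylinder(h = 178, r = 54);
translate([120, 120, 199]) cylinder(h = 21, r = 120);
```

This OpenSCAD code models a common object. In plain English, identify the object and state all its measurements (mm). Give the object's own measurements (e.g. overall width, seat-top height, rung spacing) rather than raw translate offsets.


A spool: two coaxial disc flanges of radius 120 mm and thickness 21 mm, joined by a core cylinder of radius 54 mm and height 178 mm. The lower flange rests on z = 0 and the three cylinders share a vertical axis.


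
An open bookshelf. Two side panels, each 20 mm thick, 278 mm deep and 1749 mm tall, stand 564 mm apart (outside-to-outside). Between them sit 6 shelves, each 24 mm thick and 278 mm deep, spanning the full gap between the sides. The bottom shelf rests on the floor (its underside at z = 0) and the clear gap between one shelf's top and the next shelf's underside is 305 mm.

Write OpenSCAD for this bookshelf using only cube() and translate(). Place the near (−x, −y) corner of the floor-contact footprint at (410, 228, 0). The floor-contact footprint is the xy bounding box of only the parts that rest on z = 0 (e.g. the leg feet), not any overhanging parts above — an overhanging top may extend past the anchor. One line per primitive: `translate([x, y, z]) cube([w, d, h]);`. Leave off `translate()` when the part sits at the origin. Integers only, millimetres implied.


translate([410, 228, 0]) cube([20, 278, 1749]);
translate([954, 228, 0]) cube([20, 278, 1749]);
translate([430, 228, 0]) cube([524, 278, 24]);
translate([430, 228, 329]) cube([524, 278, 24]);
translate([430, 228, 658]) cube([524, 278, 24]);
translate([430, 228, 987]) cube([524, 278, 24]);
translate([430, 228, 1316]) cube([524, 278, 24]);
translate([430, 228, 1645]) cube([524, 278, 24]);


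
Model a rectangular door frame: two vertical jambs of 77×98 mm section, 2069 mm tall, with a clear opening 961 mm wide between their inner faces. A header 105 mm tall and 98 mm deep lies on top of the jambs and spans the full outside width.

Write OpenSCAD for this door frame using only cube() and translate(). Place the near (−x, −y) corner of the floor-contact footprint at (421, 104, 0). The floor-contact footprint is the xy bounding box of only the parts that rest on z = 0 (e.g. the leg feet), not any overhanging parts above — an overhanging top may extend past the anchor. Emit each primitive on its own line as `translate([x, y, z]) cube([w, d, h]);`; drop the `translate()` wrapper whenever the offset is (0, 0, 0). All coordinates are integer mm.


translate([421, 104, 0]) cube([77, 98, 2069]);
translate([1459, 104, 0]) cube([77, 98, 2069]);
translate([421, 104, 2069]) cube([1115, 98, 105]);


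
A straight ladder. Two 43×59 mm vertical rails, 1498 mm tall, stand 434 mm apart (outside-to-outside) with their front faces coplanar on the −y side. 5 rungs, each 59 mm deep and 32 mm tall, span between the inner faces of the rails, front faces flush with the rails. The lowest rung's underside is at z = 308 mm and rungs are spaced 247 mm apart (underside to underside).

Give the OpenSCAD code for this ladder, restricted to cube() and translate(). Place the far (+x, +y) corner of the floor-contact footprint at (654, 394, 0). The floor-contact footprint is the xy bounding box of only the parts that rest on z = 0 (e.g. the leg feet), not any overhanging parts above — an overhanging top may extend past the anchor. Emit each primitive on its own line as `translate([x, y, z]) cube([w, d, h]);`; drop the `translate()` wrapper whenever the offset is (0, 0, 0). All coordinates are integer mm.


// rung span = 434 - 2*43 = 348
// rung[k] z = 308 + k*247
translate([220, 335, 0]) cube([43, 59, 1498]);
translate([611, 335, 0]) cube([43, 59, 1498]);
translate([263, 335, 308]) cube([348, 59, 32]);
translate([263, 335, 555]) cube([348, 59, 32]);
translate([263, 335, 802]) cube([348, 59, 32]);
translate([263, 335, 1049]) cube([348, 59, 32]);
translate([263, 335, 1296]) cube([348, 59, 32]);
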